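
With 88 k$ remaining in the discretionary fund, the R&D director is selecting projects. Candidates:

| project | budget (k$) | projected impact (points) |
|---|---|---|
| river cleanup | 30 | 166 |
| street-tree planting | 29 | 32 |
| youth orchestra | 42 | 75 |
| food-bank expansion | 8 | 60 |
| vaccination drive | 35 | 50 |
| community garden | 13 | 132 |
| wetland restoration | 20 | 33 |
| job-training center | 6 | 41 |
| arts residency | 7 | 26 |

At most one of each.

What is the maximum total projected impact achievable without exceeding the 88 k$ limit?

458

By projected impact per k$: community garden 10.15, food-bank expansion 7.50, job-training center 6.83, river cleanup 5.53 lead.
Best packing: river cleanup + food-bank expansion + community garden + wetland restoration + job-training center + arts residency — 84 k$, 458 total.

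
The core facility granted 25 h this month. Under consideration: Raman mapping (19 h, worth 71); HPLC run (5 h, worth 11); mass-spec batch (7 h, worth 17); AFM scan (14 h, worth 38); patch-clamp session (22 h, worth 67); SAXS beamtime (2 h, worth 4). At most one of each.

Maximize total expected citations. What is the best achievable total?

82

Density check — Raman mapping 3.74, patch-clamp session 3.05, AFM scan 2.71 are the best per h.
Raman mapping + HPLC run uses 24 of the 25 h and totals 82.
Nothing else within 25 h beats 82.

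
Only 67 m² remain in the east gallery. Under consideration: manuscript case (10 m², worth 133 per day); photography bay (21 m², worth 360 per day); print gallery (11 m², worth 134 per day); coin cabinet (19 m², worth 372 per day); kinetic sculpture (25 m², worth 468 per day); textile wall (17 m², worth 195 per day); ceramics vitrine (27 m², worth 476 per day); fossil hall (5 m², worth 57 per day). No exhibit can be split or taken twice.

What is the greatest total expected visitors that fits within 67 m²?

Greedy by ratio would take photography bay + coin cabinet + kinetic sculpture: 65 m² used, total 1200.
Dropping kinetic sculpture frees 25 m²; slotting in ceramics vitrine (27 m²) lifts the total to 1208 at 67 m².
No other feasible combination exceeds 1208.

1208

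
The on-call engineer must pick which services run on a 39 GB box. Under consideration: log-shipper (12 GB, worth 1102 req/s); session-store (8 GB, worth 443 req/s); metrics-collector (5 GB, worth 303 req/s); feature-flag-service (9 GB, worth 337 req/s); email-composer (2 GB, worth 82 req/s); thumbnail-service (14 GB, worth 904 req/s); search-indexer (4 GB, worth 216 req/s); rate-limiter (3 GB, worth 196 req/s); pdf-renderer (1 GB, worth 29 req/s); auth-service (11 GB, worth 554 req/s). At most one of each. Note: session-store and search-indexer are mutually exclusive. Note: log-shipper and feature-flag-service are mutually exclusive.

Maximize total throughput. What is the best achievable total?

Taking the top-ratio services first gives log-shipper + metrics-collector + thumbnail-service + search-indexer + rate-limiter + pdf-renderer for 2750 (39 GB).
Dropping search-indexer and rate-limiter and pdf-renderer frees 8 GB; slotting in session-store (8 GB) lifts the total to 2752 at 39 GB.
Every other selection either busts 39 GB or breaks a pairing rule or fails to beat 2752.

2752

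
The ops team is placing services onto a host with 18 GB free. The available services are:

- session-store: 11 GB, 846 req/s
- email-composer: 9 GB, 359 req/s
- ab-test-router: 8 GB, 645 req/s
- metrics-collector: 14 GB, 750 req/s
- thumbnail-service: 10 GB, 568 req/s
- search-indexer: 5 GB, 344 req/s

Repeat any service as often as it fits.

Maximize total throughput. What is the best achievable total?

1333

Filling by ratio: 2×ab-test-router for 1290, with 2 GB left unused.
The 8 GB tied up in ab-test-router is better spent on 2×search-indexer — total rises to 1333 (18 GB).
Every other selection either busts 18 GB or fails to beat 1333.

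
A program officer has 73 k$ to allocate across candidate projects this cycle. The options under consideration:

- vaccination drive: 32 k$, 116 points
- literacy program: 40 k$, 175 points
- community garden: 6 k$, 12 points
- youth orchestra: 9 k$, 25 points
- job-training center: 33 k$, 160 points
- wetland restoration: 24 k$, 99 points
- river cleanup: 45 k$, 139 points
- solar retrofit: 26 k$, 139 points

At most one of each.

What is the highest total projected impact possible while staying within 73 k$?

335

Ranking by ratio (projected impact/k$): solar retrofit 5.35, job-training center 4.85, literacy program 4.38.
Taking the top-ratio projects first gives youth orchestra + job-training center + solar retrofit for 324 (68 k$).
The 35 k$ tied up in youth orchestra and solar retrofit is better spent on literacy program — total rises to 335 (73 k$).
Next best is literacy program + community garden + solar retrofit at 326 (72 k$) — short by 9.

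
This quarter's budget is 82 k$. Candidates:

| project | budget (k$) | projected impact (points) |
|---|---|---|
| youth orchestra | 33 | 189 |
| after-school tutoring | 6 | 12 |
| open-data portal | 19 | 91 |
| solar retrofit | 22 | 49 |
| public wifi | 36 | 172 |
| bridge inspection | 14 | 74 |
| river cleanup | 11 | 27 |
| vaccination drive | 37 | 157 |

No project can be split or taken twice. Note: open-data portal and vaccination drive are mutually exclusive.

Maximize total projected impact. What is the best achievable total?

388

Density check — youth orchestra 5.73, bridge inspection 5.29, open-data portal 4.79, public wifi 4.78 are the best per k$.
The ratio heuristic lands on youth orchestra + open-data portal + bridge inspection + river cleanup (381) but leaves 5 k$ idle.
Dropping open-data portal and bridge inspection frees 33 k$; slotting in public wifi (36 k$) lifts the total to 388 at 80 k$.
Runner-up youth orchestra + open-data portal + bridge inspection + river cleanup tops out at 381.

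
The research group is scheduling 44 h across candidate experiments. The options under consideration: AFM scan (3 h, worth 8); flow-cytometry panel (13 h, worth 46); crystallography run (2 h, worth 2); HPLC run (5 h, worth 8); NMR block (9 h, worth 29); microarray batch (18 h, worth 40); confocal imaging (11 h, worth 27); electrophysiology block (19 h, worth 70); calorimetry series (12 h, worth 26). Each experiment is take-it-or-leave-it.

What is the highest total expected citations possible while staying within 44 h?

Best packing: AFM scan + flow-cytometry panel + NMR block + electrophysiology block — 44 h, 153 total.
Every other selection either busts 44 h or fails to beat 153.

153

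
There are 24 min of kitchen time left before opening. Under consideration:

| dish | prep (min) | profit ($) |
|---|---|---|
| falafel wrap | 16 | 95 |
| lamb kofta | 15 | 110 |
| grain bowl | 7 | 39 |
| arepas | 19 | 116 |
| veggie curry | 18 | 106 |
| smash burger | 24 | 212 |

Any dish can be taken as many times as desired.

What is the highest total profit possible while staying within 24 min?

Smash burger uses 24 of the 24 min and totals 212.

212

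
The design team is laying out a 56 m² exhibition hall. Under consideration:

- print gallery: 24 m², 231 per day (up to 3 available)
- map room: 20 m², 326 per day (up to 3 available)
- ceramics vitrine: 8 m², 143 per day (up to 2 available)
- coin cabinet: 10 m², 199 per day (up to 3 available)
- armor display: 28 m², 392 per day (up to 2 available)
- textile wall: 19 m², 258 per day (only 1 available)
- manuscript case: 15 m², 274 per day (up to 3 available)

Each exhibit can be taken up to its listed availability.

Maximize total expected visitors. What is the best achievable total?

By expected visitors per m²: coin cabinet 19.90, manuscript case 18.27, ceramics vitrine 17.88, map room 16.30 lead.
A density-first pass picks ceramics vitrine + 3×coin cabinet + manuscript case — 1014 at 53 m².
The 20 m² tied up in 2×coin cabinet is better spent on ceramics vitrine + manuscript case — total rises to 1033 (56 m²).
That's the maximum — no swap from here does better than 1033.

1033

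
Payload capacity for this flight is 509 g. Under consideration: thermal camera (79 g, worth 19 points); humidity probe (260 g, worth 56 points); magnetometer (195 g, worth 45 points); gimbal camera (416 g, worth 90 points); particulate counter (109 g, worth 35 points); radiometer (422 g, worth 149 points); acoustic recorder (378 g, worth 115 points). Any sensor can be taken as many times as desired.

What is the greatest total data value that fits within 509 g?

168

Thermal camera + radiometer uses 501 of the 509 g and totals 168.
The spare 8 g is too small for any remaining sensor, and no exchange beats 168.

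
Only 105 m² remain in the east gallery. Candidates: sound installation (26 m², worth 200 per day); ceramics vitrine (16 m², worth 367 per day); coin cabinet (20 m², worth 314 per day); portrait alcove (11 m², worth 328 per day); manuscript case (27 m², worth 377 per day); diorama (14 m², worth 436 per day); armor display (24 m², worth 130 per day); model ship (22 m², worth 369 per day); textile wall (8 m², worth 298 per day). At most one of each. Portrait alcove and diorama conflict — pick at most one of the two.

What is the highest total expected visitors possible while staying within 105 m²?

2053

Taking ceramics vitrine + coin cabinet + portrait alcove + manuscript case + model ship + textile wall: 104 m² used, 2053 in expected visitors.
An exhaustive check of the 512 subsets confirms 2053.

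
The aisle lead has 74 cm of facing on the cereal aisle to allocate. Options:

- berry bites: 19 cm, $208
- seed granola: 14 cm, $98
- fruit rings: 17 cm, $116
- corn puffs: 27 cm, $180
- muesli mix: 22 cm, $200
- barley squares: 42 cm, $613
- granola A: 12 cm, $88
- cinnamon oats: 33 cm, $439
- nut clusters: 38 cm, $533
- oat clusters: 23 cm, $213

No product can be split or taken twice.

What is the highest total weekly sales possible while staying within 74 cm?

The ratio heuristic lands on berry bites + barley squares + granola A (909) but leaves 1 cm idle.
A better packing is cinnamon oats + nut clusters: 71 cm, total 972.
Runner-up berry bites + barley squares + granola A tops out at 909.

972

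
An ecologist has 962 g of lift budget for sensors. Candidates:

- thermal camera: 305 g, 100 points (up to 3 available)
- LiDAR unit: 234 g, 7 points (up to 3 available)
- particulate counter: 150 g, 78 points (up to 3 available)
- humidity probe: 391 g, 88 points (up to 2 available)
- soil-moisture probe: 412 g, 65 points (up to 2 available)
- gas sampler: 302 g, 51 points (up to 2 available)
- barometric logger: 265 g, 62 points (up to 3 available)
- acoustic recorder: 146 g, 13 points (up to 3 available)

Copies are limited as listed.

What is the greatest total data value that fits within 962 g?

356

A density-first pass picks thermal camera + 3×particulate counter + acoustic recorder — 347 at 901 g.
Replace particulate counter and acoustic recorder with thermal camera: the trade gains 9 net, giving 356 at 910 g.
That's the maximum — no swap from here does better than 356.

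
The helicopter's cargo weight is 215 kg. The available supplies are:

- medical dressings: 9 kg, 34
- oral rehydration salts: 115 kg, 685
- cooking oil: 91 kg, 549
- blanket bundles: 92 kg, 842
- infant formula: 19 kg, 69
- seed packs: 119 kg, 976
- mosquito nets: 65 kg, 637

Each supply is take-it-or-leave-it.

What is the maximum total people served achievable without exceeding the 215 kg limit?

By people served per kg: mosquito nets 9.80, blanket bundles 9.15, seed packs 8.20 lead.
Greedy by ratio would take medical dressings + blanket bundles + infant formula + mosquito nets: 185 kg used, total 1582.
The 93 kg tied up in medical dressings and infant formula and mosquito nets is better spent on seed packs — total rises to 1818 (211 kg).
Nothing else within 215 kg beats 1818.

1818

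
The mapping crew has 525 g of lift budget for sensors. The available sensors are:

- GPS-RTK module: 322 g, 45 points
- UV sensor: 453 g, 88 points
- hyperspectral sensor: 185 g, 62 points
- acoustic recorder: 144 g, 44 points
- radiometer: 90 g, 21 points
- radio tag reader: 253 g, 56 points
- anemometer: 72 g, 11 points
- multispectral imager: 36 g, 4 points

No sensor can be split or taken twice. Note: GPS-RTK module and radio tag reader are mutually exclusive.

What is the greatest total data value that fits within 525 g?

Hyperspectral sensor + acoustic recorder + radiometer + anemometer uses 491 of the 525 g and totals 138.

138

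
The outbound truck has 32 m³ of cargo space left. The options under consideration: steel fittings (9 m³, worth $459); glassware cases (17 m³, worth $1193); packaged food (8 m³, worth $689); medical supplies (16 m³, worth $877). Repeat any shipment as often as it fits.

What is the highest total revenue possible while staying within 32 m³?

By revenue per m³: packaged food 86.12, glassware cases 70.18, medical supplies 54.81 lead.
Best packing: 4×packaged food — 32 m³, 2756 total.
Every other selection either busts 32 m³ or fails to beat 2756.

2756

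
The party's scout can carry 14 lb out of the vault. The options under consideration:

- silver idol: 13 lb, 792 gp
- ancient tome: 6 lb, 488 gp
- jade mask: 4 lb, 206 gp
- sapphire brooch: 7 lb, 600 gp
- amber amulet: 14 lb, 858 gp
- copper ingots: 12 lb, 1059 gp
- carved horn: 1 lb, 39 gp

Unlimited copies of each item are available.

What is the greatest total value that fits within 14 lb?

Density check — copper ingots 88.25, sapphire brooch 85.71, ancient tome 81.33, amber amulet 61.29 are the best per lb.
Greedy by ratio would take copper ingots + 2×carved horn: 14 lb used, total 1137.
Replace copper ingots and 2×carved horn with 2×sapphire brooch: the trade gains 63 net, giving 1200 at 14 lb.

1200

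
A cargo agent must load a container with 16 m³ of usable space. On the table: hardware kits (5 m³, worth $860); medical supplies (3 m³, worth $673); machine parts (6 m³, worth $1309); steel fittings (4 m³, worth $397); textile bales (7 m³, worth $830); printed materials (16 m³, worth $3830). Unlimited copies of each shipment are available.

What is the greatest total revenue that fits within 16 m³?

By revenue per m³: printed materials 239.38, medical supplies 224.33, machine parts 218.17 lead.
Best packing: printed materials — 16 m³, 3830 total.

3830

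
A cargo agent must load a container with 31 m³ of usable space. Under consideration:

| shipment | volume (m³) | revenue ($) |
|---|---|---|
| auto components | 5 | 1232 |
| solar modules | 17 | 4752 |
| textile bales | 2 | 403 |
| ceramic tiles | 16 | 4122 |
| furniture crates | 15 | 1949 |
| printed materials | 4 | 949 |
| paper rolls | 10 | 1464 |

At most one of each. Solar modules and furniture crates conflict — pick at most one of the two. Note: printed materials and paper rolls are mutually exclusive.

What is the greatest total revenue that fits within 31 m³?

7336

The ratio ordering already packs tightly: auto components + solar modules + textile bales + printed materials, 28 m³, 7336.
The spare 3 m³ is too small for any remaining shipment, and no feasible exchange beats 7336.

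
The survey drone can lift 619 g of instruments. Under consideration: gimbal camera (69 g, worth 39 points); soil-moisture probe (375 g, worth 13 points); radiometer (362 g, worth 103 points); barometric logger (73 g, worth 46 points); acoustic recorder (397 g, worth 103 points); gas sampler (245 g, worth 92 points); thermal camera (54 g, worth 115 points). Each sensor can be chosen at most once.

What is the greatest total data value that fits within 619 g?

303

Density check — thermal camera 2.13, barometric logger 0.63, gimbal camera 0.57, gas sampler 0.38 are the best per g.
Taking the top-ratio sensors first gives gimbal camera + barometric logger + gas sampler + thermal camera for 292 (441 g).
The 245 g tied up in gas sampler is better spent on radiometer — total rises to 303 (558 g).
Gimbal camera + barometric logger + acoustic recorder + thermal camera (593 g) also reaches 303 — a tie, but nothing goes higher.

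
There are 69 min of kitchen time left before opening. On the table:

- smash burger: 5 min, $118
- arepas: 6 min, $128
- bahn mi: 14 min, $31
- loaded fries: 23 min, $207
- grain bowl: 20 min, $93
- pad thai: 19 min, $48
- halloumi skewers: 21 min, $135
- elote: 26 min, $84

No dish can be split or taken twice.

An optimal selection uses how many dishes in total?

5

Optimal total is 619.
smash burger + arepas + bahn mi + loaded fries + halloumi skewers hits 619 at 69 min.
Any selection reaching 619 contains exactly 5 dishes.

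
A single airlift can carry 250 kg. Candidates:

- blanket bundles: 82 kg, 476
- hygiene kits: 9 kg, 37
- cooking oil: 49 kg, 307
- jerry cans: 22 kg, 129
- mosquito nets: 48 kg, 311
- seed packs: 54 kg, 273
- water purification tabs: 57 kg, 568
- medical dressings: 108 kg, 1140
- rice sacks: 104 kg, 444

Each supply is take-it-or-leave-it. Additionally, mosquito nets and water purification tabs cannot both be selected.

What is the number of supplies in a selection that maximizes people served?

3

Best achievable people served is 2184.
One optimal bundle: blanket bundles + water purification tabs + medical dressings (247 kg).
All optima have 3 supplies.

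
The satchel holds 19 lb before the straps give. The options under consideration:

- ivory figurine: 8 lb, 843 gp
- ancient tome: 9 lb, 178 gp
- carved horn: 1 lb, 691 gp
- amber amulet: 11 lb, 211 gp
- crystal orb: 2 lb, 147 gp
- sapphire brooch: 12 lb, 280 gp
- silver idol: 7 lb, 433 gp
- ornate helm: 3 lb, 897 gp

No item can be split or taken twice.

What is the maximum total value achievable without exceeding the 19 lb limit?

Density check — carved horn 691.00, ornate helm 299.00, ivory figurine 105.38, crystal orb 73.50 are the best per lb.
A density-first pass picks ivory figurine + carved horn + crystal orb + ornate helm — 2578 at 14 lb.
The 2 lb tied up in crystal orb is better spent on silver idol — total rises to 2864 (19 lb).

2864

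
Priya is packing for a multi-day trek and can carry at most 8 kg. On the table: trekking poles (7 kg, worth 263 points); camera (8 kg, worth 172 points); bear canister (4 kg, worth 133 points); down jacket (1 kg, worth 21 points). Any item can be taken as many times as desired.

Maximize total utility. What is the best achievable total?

By utility per kg: trekking poles 37.57, bear canister 33.25, camera 21.50, down jacket 21.00 lead.
The ratio ordering already packs tightly: trekking poles + down jacket, 8 kg, 284.
Nothing else within 8 kg beats 284.

284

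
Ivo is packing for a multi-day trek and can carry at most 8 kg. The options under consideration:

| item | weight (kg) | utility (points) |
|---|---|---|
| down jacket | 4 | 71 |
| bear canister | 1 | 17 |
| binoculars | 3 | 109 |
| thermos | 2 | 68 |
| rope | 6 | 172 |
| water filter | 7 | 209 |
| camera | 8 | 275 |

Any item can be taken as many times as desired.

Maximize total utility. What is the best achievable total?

286

Taking 2×binoculars + thermos: 8 kg used, 286 in utility.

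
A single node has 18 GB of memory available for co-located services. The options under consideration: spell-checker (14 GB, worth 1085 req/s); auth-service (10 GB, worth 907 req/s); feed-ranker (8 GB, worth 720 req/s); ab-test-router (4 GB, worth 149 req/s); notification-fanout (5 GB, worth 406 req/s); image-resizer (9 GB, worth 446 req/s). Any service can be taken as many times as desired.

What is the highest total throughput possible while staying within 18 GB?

1627

Taking auth-service + feed-ranker: 18 GB used, 1627 in throughput.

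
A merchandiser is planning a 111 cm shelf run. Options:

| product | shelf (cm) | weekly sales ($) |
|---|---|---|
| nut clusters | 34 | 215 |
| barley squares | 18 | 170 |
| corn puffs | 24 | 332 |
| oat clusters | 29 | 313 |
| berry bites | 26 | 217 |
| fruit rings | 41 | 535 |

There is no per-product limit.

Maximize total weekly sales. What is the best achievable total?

1402

Taking the top-ratio products first gives 4×corn puffs for 1328 (96 cm).
Dropping 3×corn puffs frees 72 cm; slotting in 2×fruit rings (82 cm) lifts the total to 1402 at 106 cm.
Nothing else within 111 cm beats 1402.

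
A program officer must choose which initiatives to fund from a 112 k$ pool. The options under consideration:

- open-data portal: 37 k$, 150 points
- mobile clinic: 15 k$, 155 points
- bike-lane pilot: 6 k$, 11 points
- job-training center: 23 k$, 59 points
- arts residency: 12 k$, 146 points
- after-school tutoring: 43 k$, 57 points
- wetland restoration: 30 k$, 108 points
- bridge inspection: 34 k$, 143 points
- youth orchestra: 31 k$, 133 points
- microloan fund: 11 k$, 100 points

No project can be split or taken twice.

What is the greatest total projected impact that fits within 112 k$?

Taking the top-ratio projects first gives mobile clinic + bike-lane pilot + arts residency + bridge inspection + youth orchestra + microloan fund for 688 (109 k$).
Dropping bridge inspection frees 34 k$; slotting in open-data portal (37 k$) lifts the total to 695 at 112 k$.

695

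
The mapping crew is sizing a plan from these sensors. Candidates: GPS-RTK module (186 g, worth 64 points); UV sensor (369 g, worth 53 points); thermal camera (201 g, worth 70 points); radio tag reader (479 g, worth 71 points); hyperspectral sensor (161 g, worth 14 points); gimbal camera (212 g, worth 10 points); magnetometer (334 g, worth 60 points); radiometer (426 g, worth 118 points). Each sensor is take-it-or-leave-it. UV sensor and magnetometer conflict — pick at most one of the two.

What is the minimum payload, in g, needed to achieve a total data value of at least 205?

Look for the lowest-payload combination reaching 205.
GPS-RTK module + thermal camera + radiometer reaches 252 using 813 g.
Any bundle with less than 813 g falls short of 205.

813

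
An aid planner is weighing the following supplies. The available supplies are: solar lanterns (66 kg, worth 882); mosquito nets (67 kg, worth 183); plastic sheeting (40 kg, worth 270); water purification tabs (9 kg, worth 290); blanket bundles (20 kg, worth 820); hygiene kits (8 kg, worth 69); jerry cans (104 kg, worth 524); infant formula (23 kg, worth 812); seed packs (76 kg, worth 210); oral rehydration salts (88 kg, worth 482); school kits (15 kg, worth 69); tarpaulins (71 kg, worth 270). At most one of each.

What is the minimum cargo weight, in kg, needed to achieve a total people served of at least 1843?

52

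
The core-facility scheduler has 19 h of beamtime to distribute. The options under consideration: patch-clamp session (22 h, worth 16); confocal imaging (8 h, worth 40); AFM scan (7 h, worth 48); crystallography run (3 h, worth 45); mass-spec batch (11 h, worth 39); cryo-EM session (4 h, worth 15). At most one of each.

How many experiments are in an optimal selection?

3

The maximum expected citations within 19 h is 133.
One optimal bundle: confocal imaging + AFM scan + crystallography run (18 h).
All optima have 3 experiments.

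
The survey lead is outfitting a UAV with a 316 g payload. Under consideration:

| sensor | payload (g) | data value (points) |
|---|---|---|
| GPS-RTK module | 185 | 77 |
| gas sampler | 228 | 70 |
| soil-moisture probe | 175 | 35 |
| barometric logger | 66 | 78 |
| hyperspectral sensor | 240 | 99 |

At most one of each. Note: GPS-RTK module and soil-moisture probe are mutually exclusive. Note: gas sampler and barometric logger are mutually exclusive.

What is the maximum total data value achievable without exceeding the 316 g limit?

177

By data value per g: barometric logger 1.18, GPS-RTK module 0.42, hyperspectral sensor 0.41, gas sampler 0.31 lead.
Filling by ratio: GPS-RTK module + barometric logger for 155, with 65 g left unused.
Replace GPS-RTK module with hyperspectral sensor: the trade gains 22 net, giving 177 at 306 g.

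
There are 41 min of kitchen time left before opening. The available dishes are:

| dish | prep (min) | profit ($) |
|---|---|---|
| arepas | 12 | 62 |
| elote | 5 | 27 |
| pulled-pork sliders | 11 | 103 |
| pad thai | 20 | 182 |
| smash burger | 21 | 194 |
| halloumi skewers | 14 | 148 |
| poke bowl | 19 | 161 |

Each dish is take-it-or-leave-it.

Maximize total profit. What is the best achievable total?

By profit per min: halloumi skewers 10.57, pulled-pork sliders 9.36, smash burger 9.24, pad thai 9.10 lead.
Filling by ratio: elote + pulled-pork sliders + halloumi skewers for 278, with 11 min left unused.
But pad thai + smash burger fits in 41 min and reaches 376.

376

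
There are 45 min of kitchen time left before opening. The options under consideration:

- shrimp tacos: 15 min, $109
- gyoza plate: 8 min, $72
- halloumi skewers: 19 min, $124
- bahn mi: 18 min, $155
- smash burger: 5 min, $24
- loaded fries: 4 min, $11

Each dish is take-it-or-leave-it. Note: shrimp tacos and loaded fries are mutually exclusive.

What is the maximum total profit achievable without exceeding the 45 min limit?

351

Density check — gyoza plate 9.00, bahn mi 8.61, shrimp tacos 7.27, halloumi skewers 6.53 are the best per min.
Gyoza plate + halloumi skewers + bahn mi uses 45 of the 45 min and totals 351.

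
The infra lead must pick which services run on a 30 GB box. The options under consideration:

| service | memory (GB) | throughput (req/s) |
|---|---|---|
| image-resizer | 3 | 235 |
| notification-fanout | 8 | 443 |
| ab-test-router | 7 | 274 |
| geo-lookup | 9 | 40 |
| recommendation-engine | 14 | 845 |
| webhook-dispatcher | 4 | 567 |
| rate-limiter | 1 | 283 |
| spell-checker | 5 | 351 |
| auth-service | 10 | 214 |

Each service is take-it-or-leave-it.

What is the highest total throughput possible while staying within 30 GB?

2373

By throughput per GB: rate-limiter 283.00, webhook-dispatcher 141.75, image-resizer 78.33, spell-checker 70.20 lead.
Taking the top-ratio services first gives image-resizer + recommendation-engine + webhook-dispatcher + rate-limiter + spell-checker for 2281 (27 GB).
Replace spell-checker with notification-fanout: the trade gains 92 net, giving 2373 at 30 GB.
Runner-up image-resizer + recommendation-engine + webhook-dispatcher + rate-limiter + spell-checker tops out at 2281.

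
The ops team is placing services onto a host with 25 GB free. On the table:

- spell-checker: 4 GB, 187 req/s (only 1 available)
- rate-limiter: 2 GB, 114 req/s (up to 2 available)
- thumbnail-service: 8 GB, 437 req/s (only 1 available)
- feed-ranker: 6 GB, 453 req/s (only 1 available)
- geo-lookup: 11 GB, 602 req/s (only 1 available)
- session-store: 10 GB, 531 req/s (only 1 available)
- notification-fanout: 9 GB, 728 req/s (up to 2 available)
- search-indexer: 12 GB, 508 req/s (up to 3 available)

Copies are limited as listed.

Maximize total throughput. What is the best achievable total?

Feed-ranker + 2×notification-fanout uses 24 of the 25 GB and totals 1909.

1909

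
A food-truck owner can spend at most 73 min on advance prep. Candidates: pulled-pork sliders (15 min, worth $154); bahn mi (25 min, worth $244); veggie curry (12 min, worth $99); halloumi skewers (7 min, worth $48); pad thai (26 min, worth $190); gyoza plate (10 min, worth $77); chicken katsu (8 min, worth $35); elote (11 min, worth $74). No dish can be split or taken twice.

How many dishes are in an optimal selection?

Optimal total is 648.
pulled-pork sliders + bahn mi + veggie curry + gyoza plate + elote hits 648 at 73 min.
Every optimal selection uses 5 dishes.

5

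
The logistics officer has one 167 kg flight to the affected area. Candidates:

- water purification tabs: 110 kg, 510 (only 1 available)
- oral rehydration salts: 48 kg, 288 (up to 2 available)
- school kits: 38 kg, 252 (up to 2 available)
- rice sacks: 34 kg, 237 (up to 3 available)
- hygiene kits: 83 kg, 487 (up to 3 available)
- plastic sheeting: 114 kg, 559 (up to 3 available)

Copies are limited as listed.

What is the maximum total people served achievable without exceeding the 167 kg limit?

1050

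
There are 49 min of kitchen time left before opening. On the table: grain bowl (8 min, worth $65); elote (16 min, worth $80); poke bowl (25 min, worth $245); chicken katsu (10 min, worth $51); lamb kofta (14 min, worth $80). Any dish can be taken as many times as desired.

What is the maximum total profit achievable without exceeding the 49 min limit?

Ranking by ratio (profit/min): poke bowl 9.80, grain bowl 8.12, lamb kofta 5.71, chicken katsu 5.10.
Taking 3×grain bowl + poke bowl: 49 min used, 440 in profit.
Nothing else within 49 min beats 440.

440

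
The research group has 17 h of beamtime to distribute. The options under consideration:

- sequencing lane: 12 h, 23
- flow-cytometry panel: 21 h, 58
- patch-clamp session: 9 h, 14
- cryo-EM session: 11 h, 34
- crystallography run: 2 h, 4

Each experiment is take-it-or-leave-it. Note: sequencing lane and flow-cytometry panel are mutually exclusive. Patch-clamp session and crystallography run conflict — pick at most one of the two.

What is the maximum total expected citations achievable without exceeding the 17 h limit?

38

Best packing: cryo-EM session + crystallography run — 13 h, 38 total.
The closest alternative, cryo-EM session, reaches only 34.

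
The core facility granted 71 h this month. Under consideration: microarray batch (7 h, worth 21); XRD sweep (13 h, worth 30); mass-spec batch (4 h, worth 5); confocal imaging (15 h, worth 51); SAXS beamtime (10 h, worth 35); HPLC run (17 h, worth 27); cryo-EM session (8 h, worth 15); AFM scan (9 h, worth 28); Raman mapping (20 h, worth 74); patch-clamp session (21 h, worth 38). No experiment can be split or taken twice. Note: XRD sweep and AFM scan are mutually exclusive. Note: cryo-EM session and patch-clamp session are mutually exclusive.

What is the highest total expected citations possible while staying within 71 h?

Microarray batch + confocal imaging + SAXS beamtime + cryo-EM session + AFM scan + Raman mapping uses 69 of the 71 h and totals 224.
Runner-up microarray batch + XRD sweep + mass-spec batch + confocal imaging + SAXS beamtime + Raman mapping tops out at 216.

224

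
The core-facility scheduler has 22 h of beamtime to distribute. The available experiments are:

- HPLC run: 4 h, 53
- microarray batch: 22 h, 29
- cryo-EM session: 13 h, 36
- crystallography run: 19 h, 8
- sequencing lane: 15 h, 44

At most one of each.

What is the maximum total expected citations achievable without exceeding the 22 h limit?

HPLC run + sequencing lane uses 19 of the 22 h and totals 97.
The closest alternative, HPLC run + cryo-EM session, reaches only 89.

97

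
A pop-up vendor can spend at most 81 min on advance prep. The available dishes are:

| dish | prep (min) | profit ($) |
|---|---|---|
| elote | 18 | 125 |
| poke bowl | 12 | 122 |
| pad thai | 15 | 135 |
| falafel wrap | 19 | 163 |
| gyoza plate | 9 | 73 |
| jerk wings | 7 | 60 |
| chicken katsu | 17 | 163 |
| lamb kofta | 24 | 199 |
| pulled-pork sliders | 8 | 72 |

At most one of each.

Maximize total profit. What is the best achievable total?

728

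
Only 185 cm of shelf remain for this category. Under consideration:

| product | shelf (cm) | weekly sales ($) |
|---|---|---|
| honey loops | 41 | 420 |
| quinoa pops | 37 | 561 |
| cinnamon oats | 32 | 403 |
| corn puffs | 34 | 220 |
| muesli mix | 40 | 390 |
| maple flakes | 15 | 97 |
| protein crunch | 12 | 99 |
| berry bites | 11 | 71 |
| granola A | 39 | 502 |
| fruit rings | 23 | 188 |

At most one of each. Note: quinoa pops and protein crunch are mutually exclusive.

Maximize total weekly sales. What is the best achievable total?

Honey loops + quinoa pops + cinnamon oats + berry bites + granola A + fruit rings uses 183 of the 185 cm and totals 2145.
Runner-up quinoa pops + cinnamon oats + muesli mix + berry bites + granola A + fruit rings tops out at 2115.

2145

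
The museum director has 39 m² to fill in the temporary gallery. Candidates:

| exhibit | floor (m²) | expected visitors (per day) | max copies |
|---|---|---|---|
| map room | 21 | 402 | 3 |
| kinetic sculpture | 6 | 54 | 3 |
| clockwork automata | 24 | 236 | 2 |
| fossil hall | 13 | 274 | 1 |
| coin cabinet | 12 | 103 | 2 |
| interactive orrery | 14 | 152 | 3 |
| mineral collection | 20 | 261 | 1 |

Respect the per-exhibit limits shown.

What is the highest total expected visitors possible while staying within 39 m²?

Best packing: map room + fossil hall — 34 m², 676 total.
The spare 5 m² is too small for any remaining exhibit, and no exchange beats 676.

676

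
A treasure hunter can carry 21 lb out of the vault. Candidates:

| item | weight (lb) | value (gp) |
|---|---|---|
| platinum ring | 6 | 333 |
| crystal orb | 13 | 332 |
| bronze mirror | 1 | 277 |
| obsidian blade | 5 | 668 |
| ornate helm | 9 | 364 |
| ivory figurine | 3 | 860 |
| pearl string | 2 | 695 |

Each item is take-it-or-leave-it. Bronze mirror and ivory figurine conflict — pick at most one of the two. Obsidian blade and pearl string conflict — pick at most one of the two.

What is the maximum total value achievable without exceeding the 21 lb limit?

2252

Density check — pearl string 347.50, ivory figurine 286.67, bronze mirror 277.00, obsidian blade 133.60 are the best per lb.
Best packing: platinum ring + ornate helm + ivory figurine + pearl string — 20 lb, 2252 total.
Runner-up ornate helm + ivory figurine + pearl string tops out at 1919.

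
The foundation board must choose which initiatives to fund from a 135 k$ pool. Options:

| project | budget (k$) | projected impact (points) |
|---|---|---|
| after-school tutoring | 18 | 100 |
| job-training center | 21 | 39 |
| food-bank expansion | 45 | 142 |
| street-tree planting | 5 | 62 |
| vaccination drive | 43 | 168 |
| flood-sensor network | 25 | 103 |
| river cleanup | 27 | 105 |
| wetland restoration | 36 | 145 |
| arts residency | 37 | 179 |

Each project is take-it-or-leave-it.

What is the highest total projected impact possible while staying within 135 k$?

614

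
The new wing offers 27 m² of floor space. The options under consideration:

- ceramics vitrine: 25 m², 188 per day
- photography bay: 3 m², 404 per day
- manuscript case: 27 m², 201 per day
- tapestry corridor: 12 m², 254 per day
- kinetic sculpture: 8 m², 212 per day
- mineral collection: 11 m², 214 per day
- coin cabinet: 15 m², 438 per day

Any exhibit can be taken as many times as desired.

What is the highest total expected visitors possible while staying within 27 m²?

3636

The ratio ordering already packs tightly: 9×photography bay, 27 m², 3636.
No other feasible combination exceeds 3636.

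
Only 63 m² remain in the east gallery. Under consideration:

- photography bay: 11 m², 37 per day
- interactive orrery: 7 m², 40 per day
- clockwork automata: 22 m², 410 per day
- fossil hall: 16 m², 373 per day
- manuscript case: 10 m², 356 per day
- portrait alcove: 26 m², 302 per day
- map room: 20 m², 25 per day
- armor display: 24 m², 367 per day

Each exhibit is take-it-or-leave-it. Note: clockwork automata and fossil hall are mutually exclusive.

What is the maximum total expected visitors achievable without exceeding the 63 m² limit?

Density check — manuscript case 35.60, fossil hall 23.31, clockwork automata 18.64, armor display 15.29 are the best per m².
Best packing: interactive orrery + clockwork automata + manuscript case + armor display — 63 m², 1173 total.

1173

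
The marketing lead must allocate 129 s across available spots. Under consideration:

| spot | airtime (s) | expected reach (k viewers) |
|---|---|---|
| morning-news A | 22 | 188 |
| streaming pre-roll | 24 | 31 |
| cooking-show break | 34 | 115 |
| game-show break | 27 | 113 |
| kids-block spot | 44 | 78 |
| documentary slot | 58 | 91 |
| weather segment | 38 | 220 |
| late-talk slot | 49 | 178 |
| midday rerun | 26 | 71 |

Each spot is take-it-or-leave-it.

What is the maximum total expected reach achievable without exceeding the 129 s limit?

The ratio ordering already packs tightly: morning-news A + cooking-show break + game-show break + weather segment, 121 s, 636.
Next best is morning-news A + cooking-show break + weather segment + midday rerun at 594 (120 s) — short by 42.

636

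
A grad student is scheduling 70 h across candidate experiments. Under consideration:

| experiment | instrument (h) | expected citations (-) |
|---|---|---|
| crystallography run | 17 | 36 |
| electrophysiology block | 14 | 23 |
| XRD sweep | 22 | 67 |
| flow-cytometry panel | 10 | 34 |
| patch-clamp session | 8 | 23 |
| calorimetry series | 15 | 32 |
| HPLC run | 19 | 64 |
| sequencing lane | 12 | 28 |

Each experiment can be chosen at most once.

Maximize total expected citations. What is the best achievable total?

201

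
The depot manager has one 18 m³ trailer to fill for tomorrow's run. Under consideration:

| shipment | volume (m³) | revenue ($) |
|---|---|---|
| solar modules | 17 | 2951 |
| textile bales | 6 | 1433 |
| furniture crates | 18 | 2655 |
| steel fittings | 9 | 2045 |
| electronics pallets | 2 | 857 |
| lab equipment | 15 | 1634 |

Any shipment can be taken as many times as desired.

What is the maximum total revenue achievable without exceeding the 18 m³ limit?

Ranking by ratio (revenue/m³): electronics pallets 428.50, textile bales 238.83, steel fittings 227.22, solar modules 173.59.
The ratio ordering already packs tightly: 9×electronics pallets, 18 m³, 7713.
Nothing else within 18 m³ beats 7713.

7713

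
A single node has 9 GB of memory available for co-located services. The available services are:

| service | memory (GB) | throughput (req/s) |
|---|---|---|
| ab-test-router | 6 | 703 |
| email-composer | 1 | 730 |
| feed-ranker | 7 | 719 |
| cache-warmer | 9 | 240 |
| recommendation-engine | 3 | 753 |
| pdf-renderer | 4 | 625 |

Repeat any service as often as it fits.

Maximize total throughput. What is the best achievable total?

6570

By throughput per GB: email-composer 730.00, recommendation-engine 251.00, pdf-renderer 156.25 lead.
Best packing: 9×email-composer — 9 GB, 6570 total.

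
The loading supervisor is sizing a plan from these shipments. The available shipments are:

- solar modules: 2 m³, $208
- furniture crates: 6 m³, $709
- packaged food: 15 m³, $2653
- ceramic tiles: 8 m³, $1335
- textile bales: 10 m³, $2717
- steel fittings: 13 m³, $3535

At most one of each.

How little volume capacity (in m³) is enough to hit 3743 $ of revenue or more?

15

Look for the lowest-volume combination reaching 3743.
solar modules + steel fittings reaches 3743 using 15 m³.
Any bundle with less than 15 m³ falls short of 3743.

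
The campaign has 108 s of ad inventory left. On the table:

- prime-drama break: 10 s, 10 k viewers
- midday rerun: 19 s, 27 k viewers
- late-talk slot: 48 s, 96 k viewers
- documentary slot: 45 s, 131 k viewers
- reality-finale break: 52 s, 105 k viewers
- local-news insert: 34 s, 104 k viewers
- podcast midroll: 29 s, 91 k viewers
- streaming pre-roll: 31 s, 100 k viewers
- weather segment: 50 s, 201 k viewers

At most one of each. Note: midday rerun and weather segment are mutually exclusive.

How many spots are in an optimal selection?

3

Optimal total is 342.
One optimal bundle: prime-drama break + documentary slot + weather segment (105 s).
All optima have 3 spots.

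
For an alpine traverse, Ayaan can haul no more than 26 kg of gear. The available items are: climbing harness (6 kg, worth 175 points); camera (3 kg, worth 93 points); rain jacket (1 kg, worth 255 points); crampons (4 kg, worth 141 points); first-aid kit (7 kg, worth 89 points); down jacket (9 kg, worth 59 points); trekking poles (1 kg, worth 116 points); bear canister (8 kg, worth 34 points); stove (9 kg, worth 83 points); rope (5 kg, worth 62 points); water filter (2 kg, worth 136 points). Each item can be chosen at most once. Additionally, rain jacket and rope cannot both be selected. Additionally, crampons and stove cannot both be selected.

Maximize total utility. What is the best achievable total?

1005

Climbing harness + camera + rain jacket + crampons + first-aid kit + trekking poles + water filter uses 24 of the 26 kg and totals 1005.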